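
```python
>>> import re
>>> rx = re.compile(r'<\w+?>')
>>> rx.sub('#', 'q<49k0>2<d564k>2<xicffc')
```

Each match is replaced by '#'.

'q#2#2<xicffc'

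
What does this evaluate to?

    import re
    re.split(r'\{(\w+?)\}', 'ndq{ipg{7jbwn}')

Matches to split on: at [7:14] → '{7jbwn}'.
With a capturing group present, the delimiter's captured portion is kept in the result list.

['ndq{ipg', '7jbwn', '']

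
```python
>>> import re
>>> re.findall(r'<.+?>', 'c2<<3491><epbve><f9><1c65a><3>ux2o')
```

['<<3491>', '<epbve>', '<f9>', '<1c65a>', '<3>']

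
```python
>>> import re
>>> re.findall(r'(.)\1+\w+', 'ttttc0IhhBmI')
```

['t']

A backreference is literal: `\1` must see the identical characters the first group matched.
One capturing group, so `findall` returns just the captured substring from the one match — 1 in all.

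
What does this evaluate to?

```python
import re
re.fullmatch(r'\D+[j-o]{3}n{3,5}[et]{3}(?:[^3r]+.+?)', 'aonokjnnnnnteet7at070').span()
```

`fullmatch` succeeds only if the pattern covers the string from start to end.
The match spans [0:21] → 'aonokjnnnnnteet7at070'.

(0, 21)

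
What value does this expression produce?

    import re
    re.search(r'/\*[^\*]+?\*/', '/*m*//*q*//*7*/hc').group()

'/*m*/'

`re.search` tries every starting position until one works.
The match spans [0:5] → '/*m*/'.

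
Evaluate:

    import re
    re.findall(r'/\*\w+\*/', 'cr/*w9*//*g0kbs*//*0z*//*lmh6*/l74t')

['/*w9*/', '/*g0kbs*/', '/*0z*/', '/*lmh6*/']

Matches: at [2:8] → '/*w9*/'; at [8:17] → '/*g0kbs*/'; at [17:23] → '/*0z*/'; at [23:31] → '/*lmh6*/'.
Since nothing is captured, `findall` lists the 4 matched substrings directly.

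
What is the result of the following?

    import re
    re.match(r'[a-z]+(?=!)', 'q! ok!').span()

(0, 1)

The `(?=…)`/`(?<=…)` assertion just peeks at neighbouring text; it doesn't advance the match position.
`re.match` won't scan ahead — the pattern has to work from the very first character.
The match spans [0:1] → 'q'.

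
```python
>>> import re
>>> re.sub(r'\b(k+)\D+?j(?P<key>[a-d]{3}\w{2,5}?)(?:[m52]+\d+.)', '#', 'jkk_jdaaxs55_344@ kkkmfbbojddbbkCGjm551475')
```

'jkk_jdaaxs55_344@ #'

`sub` substitutes '#' at each match site.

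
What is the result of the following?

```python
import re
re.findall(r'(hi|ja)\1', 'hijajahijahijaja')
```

A backreference is literal: `\1` must see the identical characters the first group matched.
Walking the string: at [2:6] match 'jaja', group 1 = 'ja'; at [12:16] match 'jaja', group 1 = 'ja'.
With a single group, `findall` returns only what that group captured — 2 items.

['ja', 'ja']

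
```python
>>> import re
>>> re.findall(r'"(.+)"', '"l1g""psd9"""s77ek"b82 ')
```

['l1g""psd9"""s77ek']

Matches: at [0:19] match '"l1g""psd9"""s77ek"', group 1 = 'l1g""psd9"""s77ek'.
One capturing group, so `findall` returns just the captured substring from the one match — 1 in all.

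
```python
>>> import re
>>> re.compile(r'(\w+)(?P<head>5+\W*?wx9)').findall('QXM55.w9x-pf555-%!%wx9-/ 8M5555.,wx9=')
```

With 2 capturing groups, `findall` returns a 2-tuple per match.

[('pf55', '5-%!%wx9'), ('8M555', '5.,wx9')]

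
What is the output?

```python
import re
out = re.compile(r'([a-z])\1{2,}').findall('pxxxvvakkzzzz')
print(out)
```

['x', 'z']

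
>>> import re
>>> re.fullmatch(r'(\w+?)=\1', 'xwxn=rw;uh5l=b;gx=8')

`\1` is not a pattern — it's the concrete string captured by group 1, re-applied verbatim.
For `fullmatch`, every character of the input must be accounted for by the pattern.
Here there's no way to consume every character, so the call returns None.

None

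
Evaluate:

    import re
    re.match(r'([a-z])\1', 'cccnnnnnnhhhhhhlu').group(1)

`\1` has to match the exact text group 1 already captured.
With `match`, the pattern is implicitly anchored at the beginning.
The match spans [0:2] → 'cc'.
Captured: group 1 = 'c'.

'c'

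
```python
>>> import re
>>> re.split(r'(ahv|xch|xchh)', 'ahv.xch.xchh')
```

['', 'ahv', '.', 'xch', '.', 'xch', 'h']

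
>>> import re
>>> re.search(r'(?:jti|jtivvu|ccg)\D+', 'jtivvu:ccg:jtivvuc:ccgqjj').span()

(0, 25)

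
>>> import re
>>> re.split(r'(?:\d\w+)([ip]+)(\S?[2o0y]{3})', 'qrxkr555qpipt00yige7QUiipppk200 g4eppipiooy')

['qrxkr', 'p', 'k200', ' g', 'i', 'ooy', '']

This matches a digit, then one or more of a word character (non-capturing group); then one or more of one of [ip] (captured); then optionally a non-whitespace character, then exactly 3 of one of [2o0y] (captured).
Matches to split on: at [5:31] → '555qpipt00yige7QUiipppk200'; at [33:43] → '4eppipiooy'.
Because the pattern has a capturing group, `split` also inserts each captured text between the pieces.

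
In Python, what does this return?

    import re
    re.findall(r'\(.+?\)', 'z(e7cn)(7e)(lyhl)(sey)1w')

Scanning left to right: at [1:7] → '(e7cn)'; at [7:11] → '(7e)'; at [11:17] → '(lyhl)'; at [17:22] → '(sey)'.
Since nothing is captured, `findall` lists the 4 matched substrings directly.

['(e7cn)', '(7e)', '(lyhl)', '(sey)']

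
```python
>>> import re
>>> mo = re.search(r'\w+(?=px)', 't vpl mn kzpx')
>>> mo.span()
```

(9, 11)

The `(?=…)`/`(?<=…)` assertion just peeks at neighbouring text; it doesn't advance the match position.
`search` walks the string left to right and returns the first match it finds.
The match spans [9:11] → 'kz'.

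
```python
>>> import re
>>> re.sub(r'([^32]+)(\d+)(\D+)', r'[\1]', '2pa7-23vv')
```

Pattern: one or more of any character except [32] (captured); then one or more of a digit (captured); then one or more of a non-digit (captured).
The replacement refers to a captured group, so each match is rewritten using its own captured text.

'2[pa7-]'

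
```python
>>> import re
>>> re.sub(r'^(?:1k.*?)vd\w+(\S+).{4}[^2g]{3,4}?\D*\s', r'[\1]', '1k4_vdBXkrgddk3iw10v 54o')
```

The pattern matches anchored at the start of the string; then the literal '1k', then zero or more of any character (lazy) (non-capturing group); then the literal 'vd', then one or more of a word character; then one or more of a non-whitespace character (captured); then exactly 4 of any character, then 3 to 4 of any character except [2g] (lazy); then zero or more of a non-digit, then whitespace.
`\1` in the replacement pulls in group 1's text for each match.

'[d]54o'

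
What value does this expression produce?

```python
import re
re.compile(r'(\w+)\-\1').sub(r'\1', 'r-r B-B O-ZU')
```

After group 1 captures some text, `\1` only succeeds where that same text appears again.
Matches: at [0:3] → 'r-r'; at [4:7] → 'B-B'.
The replacement refers to a captured group, so each match is rewritten using its own captured text.

'r B O-ZU'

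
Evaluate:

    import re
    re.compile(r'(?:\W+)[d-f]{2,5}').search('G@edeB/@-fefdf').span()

This matches one or more of a non-word character (non-capturing group); then 2 to 5 of a character in [d-f].
`re.search` tries every starting position until one works.
The match spans [1:5] → '@ede'.

(1, 5)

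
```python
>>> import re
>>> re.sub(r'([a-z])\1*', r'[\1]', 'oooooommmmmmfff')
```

'[o][m][f]'

After group 1 captures some text, `\1` only succeeds where that same text appears again.
Matches: at [0:6] → 'oooooo'; at [6:12] → 'mmmmmm'; at [12:15] → 'fff'.
Each match is replaced using the text its own group 1 captured.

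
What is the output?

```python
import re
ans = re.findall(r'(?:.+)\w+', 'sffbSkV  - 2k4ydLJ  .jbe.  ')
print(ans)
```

['sffbSkV  - 2k4ydLJ  .jbe']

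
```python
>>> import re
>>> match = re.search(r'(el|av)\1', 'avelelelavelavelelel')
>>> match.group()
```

'elel'

`\1` is not a pattern — it's the concrete string captured by group 1, re-applied verbatim.
`re.search` scans for the first position where the pattern succeeds.
The match spans [2:6] → 'elel'.
Captured: group 1 = 'el'.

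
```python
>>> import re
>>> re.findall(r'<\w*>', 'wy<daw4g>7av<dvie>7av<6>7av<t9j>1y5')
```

['<daw4g>', '<dvie>', '<6>', '<t9j>']

Scanning left to right: at [2:9] → '<daw4g>'; at [12:18] → '<dvie>'; at [21:24] → '<6>'; at [27:32] → '<t9j>'.
With no groups in the pattern, `findall` gives back each whole match — 4 here.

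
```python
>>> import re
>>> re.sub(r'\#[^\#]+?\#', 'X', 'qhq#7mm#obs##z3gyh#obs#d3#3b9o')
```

Matches: at [3:8] → '#7mm#'; at [12:19] → '#z3gyh#'; at [22:26] → '#d3#'.
Every occurrence is swapped for 'X'.

'qhqXobs#XobsX3b9o'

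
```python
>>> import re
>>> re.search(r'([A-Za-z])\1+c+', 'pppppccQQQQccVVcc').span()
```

The backreference `\1` re-matches whatever the first group consumed, character for character.
`re.search` scans for the first position where the pattern succeeds.
The match spans [0:7] → 'pppppcc'.
Captured: group 1 = 'p'.

(0, 7)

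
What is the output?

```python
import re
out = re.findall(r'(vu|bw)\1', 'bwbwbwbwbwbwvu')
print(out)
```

['bw', 'bw', 'bw']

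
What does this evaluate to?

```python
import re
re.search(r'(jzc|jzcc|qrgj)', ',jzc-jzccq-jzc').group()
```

The match spans [1:4] → 'jzc'.

'jzc'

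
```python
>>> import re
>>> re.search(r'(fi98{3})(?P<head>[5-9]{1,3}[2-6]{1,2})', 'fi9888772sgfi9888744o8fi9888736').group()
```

'fi9888772'

Pattern: the literal 'fi9', then exactly 3 of a literal '8' (captured); then 1 to 3 of a character in [5-9], then 1 to 2 of a character in [2-6] (captured as 'head').
`search` walks the string left to right and returns the first match it finds.
The match spans [0:9] → 'fi9888772'.
Captured: group 1 = 'fi9888', group 2 = '772'.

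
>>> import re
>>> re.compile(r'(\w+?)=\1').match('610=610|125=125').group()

'610=610'

A backreference is literal: `\1` must see the identical characters the first group matched.
With `match`, the pattern is implicitly anchored at the beginning.
The match spans [0:7] → '610=610'.
Captured: group 1 = '610'.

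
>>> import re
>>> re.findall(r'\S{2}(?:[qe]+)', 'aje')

This matches exactly 2 of a non-whitespace character; then one or more of one of [qe] (non-capturing group).
Since nothing is captured, `findall` lists the 1 matched substring directly.

['aje']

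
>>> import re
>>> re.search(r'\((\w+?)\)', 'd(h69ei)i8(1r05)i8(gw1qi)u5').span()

(1, 8)

The match spans [1:8] → '(h69ei)'.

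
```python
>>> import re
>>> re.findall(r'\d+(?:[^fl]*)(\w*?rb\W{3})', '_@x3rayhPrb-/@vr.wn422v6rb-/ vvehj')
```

['rb-/ ']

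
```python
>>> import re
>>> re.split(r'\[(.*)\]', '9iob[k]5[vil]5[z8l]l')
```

['9iob', 'k]5[vil]5[z8l', 'l']

Matches to split on: at [4:19] → '[k]5[vil]5[z8l]'.
`re.split` interleaves the captured-group text with the surrounding fragments.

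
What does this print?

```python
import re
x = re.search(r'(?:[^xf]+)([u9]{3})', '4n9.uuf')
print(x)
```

None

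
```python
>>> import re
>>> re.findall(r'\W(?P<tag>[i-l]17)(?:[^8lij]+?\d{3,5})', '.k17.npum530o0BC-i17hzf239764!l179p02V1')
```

['k17', 'i17']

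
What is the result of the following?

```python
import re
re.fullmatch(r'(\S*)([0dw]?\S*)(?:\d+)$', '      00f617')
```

None

The pattern matches zero or more of a non-whitespace character (captured); then optionally one of [0dw], then zero or more of a non-whitespace character (captured); then one or more of a digit (non-capturing group); then anchored at the end.
`re.fullmatch` requires the pattern to consume the entire string.
Here the string isn't matched end-to-end, so the call returns None.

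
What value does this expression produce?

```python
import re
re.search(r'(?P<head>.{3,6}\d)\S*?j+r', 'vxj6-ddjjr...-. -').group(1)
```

'vxj6'

The pattern matches 3 to 6 of any character, then a digit (captured as 'head'); then zero or more of a non-whitespace character (lazy), then one or more of the literal 'j', then the literal 'r'.
`search` walks the string left to right and returns the first match it finds.
The match spans [0:10] → 'vxj6-ddjjr'.
Captured: group 1 = 'vxj6'.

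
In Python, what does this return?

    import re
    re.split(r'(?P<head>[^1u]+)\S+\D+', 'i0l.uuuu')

Pattern: one or more of any character except [1u] (captured as 'head'); then one or more of a non-whitespace character, then one or more of a non-digit.
Matches to split on: at [0:8] → 'i0l.uuuu'.
`re.split` interleaves the captured-group text with the surrounding fragments.

['', 'i0l.', '']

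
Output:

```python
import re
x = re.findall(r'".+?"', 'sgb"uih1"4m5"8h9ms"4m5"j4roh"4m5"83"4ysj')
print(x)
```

['"uih1"', '"8h9ms"', '"j4roh"', '"83"']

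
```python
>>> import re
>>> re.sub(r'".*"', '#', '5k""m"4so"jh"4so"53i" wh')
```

Matches: at [2:21] → '""m"4so"jh"4so"53i"'.
Every occurrence is swapped for '#'.

'5k# wh'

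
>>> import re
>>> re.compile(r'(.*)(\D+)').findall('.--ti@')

The pattern matches zero or more of any character (captured); then one or more of a non-digit (captured).
Walking the string: at [0:6] match '.--ti@', groups = ('.--ti', '@').
2 groups means the one result is a tuple of 2 captured strings — 1 here.

[('.--ti', '@')]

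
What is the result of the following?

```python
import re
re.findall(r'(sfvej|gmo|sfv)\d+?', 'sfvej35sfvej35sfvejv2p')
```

['sfvej', 'sfvej']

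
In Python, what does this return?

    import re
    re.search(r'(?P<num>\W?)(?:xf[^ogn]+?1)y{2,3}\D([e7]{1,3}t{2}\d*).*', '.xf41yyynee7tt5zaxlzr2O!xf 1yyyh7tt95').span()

The match spans [0:37] → '.xf41yyynee7tt5zaxlzr2O!xf 1yyyh7tt95'.

(0, 37)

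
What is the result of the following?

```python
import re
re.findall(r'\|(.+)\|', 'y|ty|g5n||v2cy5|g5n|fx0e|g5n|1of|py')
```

`findall` collects group 1 from the one match (1 total).

['ty|g5n||v2cy5|g5n|fx0e|g5n|1of']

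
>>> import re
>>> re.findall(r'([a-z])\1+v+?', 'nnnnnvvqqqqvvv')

The backreference `\1` re-matches whatever the first group consumed, character for character.
`findall` collects group 1 from each match (2 total).

['n', 'q']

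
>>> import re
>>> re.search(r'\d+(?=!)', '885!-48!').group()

'885'

Lookahead/lookbehind check context without consuming it, so the matched span excludes the asserted characters.
`search` walks the string left to right and returns the first match it finds.
The match spans [0:3] → '885'.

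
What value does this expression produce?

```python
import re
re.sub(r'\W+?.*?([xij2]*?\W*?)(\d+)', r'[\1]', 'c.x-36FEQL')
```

'c[x-]FEQL'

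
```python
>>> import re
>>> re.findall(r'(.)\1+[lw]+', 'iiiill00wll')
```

['i', '0']

The backreference `\1` re-matches whatever the first group consumed, character for character.
Matches: at [0:6] match 'iiiill', group 1 = 'i'; at [6:11] match '00wll', group 1 = '0'.
One capturing group, so `findall` returns just the captured substring from each match — 2 in all.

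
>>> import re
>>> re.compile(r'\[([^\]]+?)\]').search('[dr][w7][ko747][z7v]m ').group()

Unlike `match`, `search` isn't anchored — it looks for the pattern anywhere in the string.
The match spans [0:4] → '[dr]'.
Captured: group 1 = 'dr'.

'[dr]'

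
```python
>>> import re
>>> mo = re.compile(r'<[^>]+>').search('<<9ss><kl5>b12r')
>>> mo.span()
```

`search` walks the string left to right and returns the first match it finds.
The match spans [0:6] → '<<9ss>'.

(0, 6)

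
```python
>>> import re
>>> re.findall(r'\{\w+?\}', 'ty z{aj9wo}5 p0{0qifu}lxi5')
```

Matches: at [4:11] → '{aj9wo}'; at [15:22] → '{0qifu}'.
No capturing groups, so `findall` returns the 2 full match strings.

['{aj9wo}', '{0qifu}']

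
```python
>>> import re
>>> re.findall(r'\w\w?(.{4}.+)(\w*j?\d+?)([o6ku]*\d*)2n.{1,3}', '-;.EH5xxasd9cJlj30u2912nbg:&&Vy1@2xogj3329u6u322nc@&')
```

The pattern matches a word character, then optionally a word character; then exactly 4 of any character, then one or more of any character (captured); then zero or more of a word character, then optionally a literal 'j', then one or more of a digit (lazy) (captured); then zero or more of one of [o6ku], then zero or more of a digit (captured); then the literal '2n', then 1 to 3 of any character.
Matches: at [3:52] match 'EH5xxasd9cJlj30u2912nbg:&&Vy1@2xogj3329u6u322nc@&', groups = ('5xxasd9cJlj30u2912nbg:&&Vy1@2xogj3329u6u3', '2', '').
`findall` packs the 3 group values into a tuple for every match.

[('5xxasd9cJlj30u2912nbg:&&Vy1@2xogj3329u6u3', '2', '')]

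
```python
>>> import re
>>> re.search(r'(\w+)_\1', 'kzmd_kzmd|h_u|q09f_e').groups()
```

('kzmd',)

The backreference `\1` re-matches whatever the first group consumed, character for character.
`re.search` tries every starting position until one works.
The match spans [0:9] → 'kzmd_kzmd'.
Captured: group 1 = 'kzmd'.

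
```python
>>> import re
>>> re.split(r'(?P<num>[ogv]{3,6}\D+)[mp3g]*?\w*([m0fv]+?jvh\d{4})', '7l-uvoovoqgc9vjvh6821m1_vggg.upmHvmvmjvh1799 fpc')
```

['7l-u', 'voovoqgc', 'vjvh6821', 'm1_', 'vggg.upmHvmv', 'mjvh1799', ' fpc']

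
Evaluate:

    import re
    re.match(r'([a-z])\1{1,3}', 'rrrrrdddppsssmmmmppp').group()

'rrrr'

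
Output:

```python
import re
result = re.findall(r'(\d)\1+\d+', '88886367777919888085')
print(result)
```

The backreference `\1` re-matches whatever the first group consumed, character for character.
Scanning left to right: at [0:20] match '88886367777919888085', group 1 = '8'.
Because there's exactly one group, `findall` drops the full match and keeps group 1 from the one hit.

['8']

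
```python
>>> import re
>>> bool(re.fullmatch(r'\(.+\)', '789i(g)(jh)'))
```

For `fullmatch`, every character of the input must be accounted for by the pattern.
Here the string isn't matched end-to-end, so the call returns None, and `bool(None)` is False.

False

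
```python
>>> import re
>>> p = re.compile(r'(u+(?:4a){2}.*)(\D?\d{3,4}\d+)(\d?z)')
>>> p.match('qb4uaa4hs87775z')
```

None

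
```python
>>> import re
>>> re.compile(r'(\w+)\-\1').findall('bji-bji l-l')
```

After group 1 captures some text, `\1` only succeeds where that same text appears again.
Scanning left to right: at [0:7] match 'bji-bji', group 1 = 'bji'; at [8:11] match 'l-l', group 1 = 'l'.
One capturing group, so `findall` returns just the captured substring from each match — 2 in all.

['bji', 'l']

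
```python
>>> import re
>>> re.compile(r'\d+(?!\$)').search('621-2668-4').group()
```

'621'

Because the assertion is negative and zero-width, positions next to the forbidden text are skipped.
`re.search` scans for the first position where the pattern succeeds.
The match spans [0:3] → '621'.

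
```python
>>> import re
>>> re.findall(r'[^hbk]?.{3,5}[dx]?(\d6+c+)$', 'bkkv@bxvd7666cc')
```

['7666cc']

`findall` collects group 1 from the one match (1 total).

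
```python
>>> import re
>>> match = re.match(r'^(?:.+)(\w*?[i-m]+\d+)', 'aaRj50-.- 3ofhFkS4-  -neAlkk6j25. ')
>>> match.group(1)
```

'j25'

The match spans [0:32] → 'aaRj50-.- 3ofhFkS4-  -neAlkk6j25'.
Captured: group 1 = 'j25'.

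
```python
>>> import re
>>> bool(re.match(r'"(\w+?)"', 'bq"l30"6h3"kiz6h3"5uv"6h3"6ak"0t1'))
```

With `match`, the pattern is implicitly anchored at the beginning.
Here the string doesn't start with a match, so the call returns None, and `bool(None)` is False.

False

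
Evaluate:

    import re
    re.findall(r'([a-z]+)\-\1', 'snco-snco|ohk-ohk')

`\1` is not a pattern — it's the concrete string captured by group 1, re-applied verbatim.
Walking the string: at [0:9] match 'snco-snco', group 1 = 'snco'; at [10:17] match 'ohk-ohk', group 1 = 'ohk'.
`findall` collects group 1 from each match (2 total).

['snco', 'ohk']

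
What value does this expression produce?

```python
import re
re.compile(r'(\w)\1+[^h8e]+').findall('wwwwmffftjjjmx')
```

After group 1 captures some text, `\1` only succeeds where that same text appears again.
Scanning left to right: at [0:14] match 'wwwwmffftjjjmx', group 1 = 'w'.
With a single group, `findall` returns only what that group captured — 1 item.

['w']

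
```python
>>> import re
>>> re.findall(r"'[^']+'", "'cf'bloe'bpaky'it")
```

`findall` yields the raw match text (2 of them) because the pattern has no groups.

["'cf'", "'bpaky'"]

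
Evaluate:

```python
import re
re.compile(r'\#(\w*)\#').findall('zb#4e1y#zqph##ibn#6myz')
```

`findall` collects group 1 from each match (2 total).

['4e1y', '']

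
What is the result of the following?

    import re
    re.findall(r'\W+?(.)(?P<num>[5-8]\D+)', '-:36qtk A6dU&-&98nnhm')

[('3', '6qtk A'), ('9', '8nnhm')]

Pattern: one or more of a non-word character (lazy); then any character (captured); then a character in [5-8], then one or more of a non-digit (captured as 'num').
Scanning left to right: at [0:9] match '-:36qtk A', groups = ('3', '6qtk A'); at [12:21] match '&-&98nnhm', groups = ('9', '8nnhm').
Multiple groups make `findall` return tuples — one 2-tuple for each match.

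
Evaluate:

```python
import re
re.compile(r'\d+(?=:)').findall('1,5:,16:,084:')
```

The `(?=…)`/`(?<=…)` assertion just peeks at neighbouring text; it doesn't advance the match position.
Scanning left to right: at [2:3] → '5'; at [5:7] → '16'; at [9:12] → '084'.
With no groups in the pattern, `findall` gives back each whole match — 3 here.

['5', '16', '084']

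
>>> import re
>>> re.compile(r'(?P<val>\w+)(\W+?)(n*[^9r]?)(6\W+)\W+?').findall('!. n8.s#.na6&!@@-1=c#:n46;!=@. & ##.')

[('s', '#.', 'na', '6&!@@'), ('c', '#:', 'n4', '6;!=@. & ##')]

This matches one or more of a word character (captured as 'val'); then one or more of a non-word character (lazy) (captured); then zero or more of the literal 'n', then optionally any character except [9r] (captured); then a literal '6', then one or more of a non-word character (captured); then one or more of a non-word character (lazy).
Walking the string: at [6:17] match 's#.na6&!@@-', groups = ('s', '#.', 'na', '6&!@@'); at [19:36] match 'c#:n46;!=@. & ##.', groups = ('c', '#:', 'n4', '6;!=@. & ##').
`findall` packs the 4 group values into a tuple for every match.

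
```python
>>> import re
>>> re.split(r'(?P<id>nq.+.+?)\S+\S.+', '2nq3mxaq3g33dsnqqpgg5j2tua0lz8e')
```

['2', 'nq3mxaq3g33dsnqqpgg5j2tua0l', '']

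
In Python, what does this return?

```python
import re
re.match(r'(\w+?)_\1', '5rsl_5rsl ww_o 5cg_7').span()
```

(0, 9)

With `match`, the pattern is implicitly anchored at the beginning.
The match spans [0:9] → '5rsl_5rsl'.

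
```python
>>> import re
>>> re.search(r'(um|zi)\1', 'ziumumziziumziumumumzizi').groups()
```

`\1` is not a pattern — it's the concrete string captured by group 1, re-applied verbatim.
`re.search` tries every starting position until one works.
The match spans [2:6] → 'umum'.
Captured: group 1 = 'um'.

('um',)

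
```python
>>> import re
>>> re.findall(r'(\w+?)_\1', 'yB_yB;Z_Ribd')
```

['yB']

After group 1 captures some text, `\1` only succeeds where that same text appears again.
Walking the string: at [0:5] match 'yB_yB', group 1 = 'yB'.
Because there's exactly one group, `findall` drops the full match and keeps group 1 from the one hit.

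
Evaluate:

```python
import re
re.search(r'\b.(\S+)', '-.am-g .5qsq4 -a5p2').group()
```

This matches a word boundary (`\b`, zero-width); then any character; then one or more of a non-whitespace character (captured).
Unlike `match`, `search` isn't anchored — it looks for the pattern anywhere in the string.
The match spans [2:6] → 'am-g'.
Captured: group 1 = 'm-g'.

'am-g'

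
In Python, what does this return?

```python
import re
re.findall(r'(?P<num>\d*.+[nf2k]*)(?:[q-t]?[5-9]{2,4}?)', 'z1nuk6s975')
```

The pattern matches zero or more of a digit, then one or more of any character, then zero or more of one of [nf2k] (captured as 'num'); then optionally a character in [q-t], then 2 to 4 of a character in [5-9] (lazy) (non-capturing group).
`findall` collects group 1 from the one match (1 total).

['z1nuk6s9']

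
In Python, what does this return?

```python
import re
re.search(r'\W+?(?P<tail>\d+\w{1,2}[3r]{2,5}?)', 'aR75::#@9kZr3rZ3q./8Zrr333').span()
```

Because the quantifier is non-greedy, it stops expanding at the earliest point where the rest of the pattern can succeed.
The match spans [4:13] → '::#@9kZr3'.

(4, 13)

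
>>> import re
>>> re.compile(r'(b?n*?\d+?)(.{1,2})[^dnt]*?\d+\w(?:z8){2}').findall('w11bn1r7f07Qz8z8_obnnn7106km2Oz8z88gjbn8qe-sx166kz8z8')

[('11', 'bn'), ('bnnn7', '10'), ('bn8', 'qe')]

The pattern matches optionally a literal 'b', then zero or more of the literal 'n' (lazy), then one or more of a digit (lazy) (captured); then 1 to 2 of any character (captured); then zero or more of any character except [dnt] (lazy), then one or more of a digit; then a word character, then the literal 'z8' repeated 2 times.
Matches: at [1:16] match '11bn1r7f07Qz8z8', groups = ('11', 'bn'); at [18:34] match 'bnnn7106km2Oz8z8', groups = ('bnnn7', '10'); at [37:53] match 'bn8qe-sx166kz8z8', groups = ('bn8', 'qe').
With 2 capturing groups, `findall` returns a 2-tuple per match.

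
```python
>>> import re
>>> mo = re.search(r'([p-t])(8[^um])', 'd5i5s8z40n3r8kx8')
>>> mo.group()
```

's8z'

Pattern: a character in [p-t] (captured); then the literal '8', then any character except [um] (captured).
`re.search` scans for the first position where the pattern succeeds.
The match spans [4:7] → 's8z'.
Captured: group 1 = 's', group 2 = '8z'.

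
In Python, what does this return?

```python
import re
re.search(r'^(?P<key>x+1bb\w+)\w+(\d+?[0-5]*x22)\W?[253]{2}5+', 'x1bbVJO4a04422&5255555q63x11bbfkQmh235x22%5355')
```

None

This matches anchored at the start of the string; then one or more of a literal 'x', then the literal '1bb', then one or more of a word character (captured as 'key'); then one or more of a word character; then one or more of a digit (lazy), then zero or more of a character in [0-5], then the literal 'x22' (captured); then optionally a non-word character, then exactly 2 of one of [253], then one or more of a literal '5'.
`re.search` scans for the first position where the pattern succeeds.
Here nothing in the string fits, so the call returns None.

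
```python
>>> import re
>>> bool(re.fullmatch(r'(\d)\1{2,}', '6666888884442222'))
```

False

`re.fullmatch` is like wrapping the pattern in `^…$` (in single-line mode).
Here there's no way to consume every character, so the call returns None, and `bool(None)` is False.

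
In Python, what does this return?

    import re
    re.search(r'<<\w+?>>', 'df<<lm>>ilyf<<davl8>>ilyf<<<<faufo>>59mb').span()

(2, 8)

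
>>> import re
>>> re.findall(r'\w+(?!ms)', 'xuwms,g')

['xuwms', 'g']

A negative assertion filters positions out without eating any characters.
With no groups in the pattern, `findall` gives back each whole match — 2 here.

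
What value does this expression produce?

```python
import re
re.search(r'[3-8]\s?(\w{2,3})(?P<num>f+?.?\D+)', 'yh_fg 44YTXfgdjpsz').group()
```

This matches a character in [3-8], then optionally whitespace; then 2 to 3 of a word character (captured); then one or more of the literal 'f' (lazy), then optionally any character, then one or more of a non-digit (captured as 'num').
The match spans [7:18] → '4YTXfgdjpsz'.

'4YTXfgdjpsz'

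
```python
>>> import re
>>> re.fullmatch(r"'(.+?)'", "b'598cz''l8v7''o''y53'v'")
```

None

`re.fullmatch` is like wrapping the pattern in `^…$` (in single-line mode).
Here there's no way to consume every character, so the call returns None.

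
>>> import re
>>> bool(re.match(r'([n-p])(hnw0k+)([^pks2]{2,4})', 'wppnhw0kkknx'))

False

`match` is anchored at position 0; if the pattern doesn't fit there, it returns None.
Here the pattern fails at index 0, so the call returns None, and `bool(None)` is False.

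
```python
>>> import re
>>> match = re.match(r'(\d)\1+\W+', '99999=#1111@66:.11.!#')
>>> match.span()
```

The backreference `\1` re-matches whatever the first group consumed, character for character.
`re.match` won't scan ahead — the pattern has to work from the very first character.
The match spans [0:7] → '99999=#'.
Captured: group 1 = '9'.

(0, 7)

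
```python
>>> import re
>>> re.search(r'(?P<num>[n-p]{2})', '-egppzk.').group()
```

Pattern: exactly 2 of a character in [n-p] (captured as 'num').
The match spans [3:5] → 'pp'.

'pp'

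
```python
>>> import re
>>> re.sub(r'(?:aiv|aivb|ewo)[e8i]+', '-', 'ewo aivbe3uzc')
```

Matches: at [4:9] → 'aivbe'.
`sub` substitutes '-' at each match site.

'ewo -3uzc'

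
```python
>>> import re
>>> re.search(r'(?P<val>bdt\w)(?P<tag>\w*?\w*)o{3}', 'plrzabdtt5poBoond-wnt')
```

This matches the literal 'bdt', then a word character (captured as 'val'); then zero or more of a word character (lazy), then zero or more of a word character (captured as 'tag'); then exactly 3 of a literal 'o'.
Unlike `match`, `search` isn't anchored — it looks for the pattern anywhere in the string.
Here the pattern never matches, so the call returns None.

None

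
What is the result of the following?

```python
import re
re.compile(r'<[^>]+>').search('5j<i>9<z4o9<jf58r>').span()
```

(2, 5)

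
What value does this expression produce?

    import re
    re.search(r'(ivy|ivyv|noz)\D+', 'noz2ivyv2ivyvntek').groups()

The match spans [4:8] → 'ivyv'.
Captured: group 1 = 'ivy'.

('ivy',)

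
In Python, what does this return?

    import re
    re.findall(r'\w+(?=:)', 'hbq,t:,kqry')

['t']

Because the assertion is zero-width, the text it checks is not consumed and won't appear in the result.
Scanning left to right: at [4:5] → 't'.
With no groups in the pattern, `findall` gives back each whole match — 1 here.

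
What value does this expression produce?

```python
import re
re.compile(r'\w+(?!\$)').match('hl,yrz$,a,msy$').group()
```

Because the assertion is negative and zero-width, positions next to the forbidden text are skipped.
`re.match` only tries the pattern at the start of the string.
The match spans [0:2] → 'hl'.

'hl'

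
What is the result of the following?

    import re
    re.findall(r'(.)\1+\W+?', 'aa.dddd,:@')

['a', 'd']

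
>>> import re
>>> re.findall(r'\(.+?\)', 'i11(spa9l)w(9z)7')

['(spa9l)', '(9z)']

`findall` yields the raw match text (2 of them) because the pattern has no groups.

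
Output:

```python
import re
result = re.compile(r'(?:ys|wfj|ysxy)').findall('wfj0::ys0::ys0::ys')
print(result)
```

['wfj', 'ys', 'ys', 'ys']

No capturing groups, so `findall` returns the 4 full match strings.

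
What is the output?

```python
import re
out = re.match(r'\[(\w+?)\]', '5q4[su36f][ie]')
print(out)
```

None

With `match`, the pattern is implicitly anchored at the beginning.
Here position 0 doesn't satisfy it, so the call returns None.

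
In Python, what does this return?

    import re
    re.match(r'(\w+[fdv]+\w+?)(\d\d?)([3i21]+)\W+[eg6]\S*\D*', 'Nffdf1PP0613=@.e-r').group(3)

'13'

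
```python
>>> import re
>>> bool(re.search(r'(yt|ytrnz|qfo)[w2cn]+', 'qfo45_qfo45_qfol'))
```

False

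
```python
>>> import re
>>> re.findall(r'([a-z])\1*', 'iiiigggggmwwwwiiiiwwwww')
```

['i', 'g', 'm', 'w', 'i', 'w']

`\1` has to match the exact text group 1 already captured.
Because there's exactly one group, `findall` drops the full match and keeps group 1 from each hit.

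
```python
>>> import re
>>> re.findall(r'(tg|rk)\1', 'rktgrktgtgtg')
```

['tg']

The backreference `\1` re-matches whatever the first group consumed, character for character.
Walking the string: at [6:10] match 'tgtg', group 1 = 'tg'.
One capturing group, so `findall` returns just the captured substring from the one match — 1 in all.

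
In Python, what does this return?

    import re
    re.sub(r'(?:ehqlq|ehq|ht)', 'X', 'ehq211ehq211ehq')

Matches: at [0:3] → 'ehq'; at [6:9] → 'ehq'; at [12:15] → 'ehq'.
Every occurrence is swapped for 'X'.

'X211X211X'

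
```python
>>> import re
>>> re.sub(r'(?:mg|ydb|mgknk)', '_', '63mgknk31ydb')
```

'63_knk31_'

Alternation tries branches left to right and keeps the first one that lets the overall match succeed at that position.
`sub` substitutes '_' at each match site.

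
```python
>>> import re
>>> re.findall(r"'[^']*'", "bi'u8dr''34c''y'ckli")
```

Walking the string: at [2:8] → "'u8dr'"; at [8:13] → "'34c'"; at [13:16] → "'y'".
`findall` yields the raw match text (3 of them) because the pattern has no groups.

["'u8dr'", "'34c'", "'y'"]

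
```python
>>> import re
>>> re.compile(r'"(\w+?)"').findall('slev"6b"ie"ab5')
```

['6b']

Matches: at [4:8] match '"6b"', group 1 = '6b'.
`findall` collects group 1 from the one match (1 total).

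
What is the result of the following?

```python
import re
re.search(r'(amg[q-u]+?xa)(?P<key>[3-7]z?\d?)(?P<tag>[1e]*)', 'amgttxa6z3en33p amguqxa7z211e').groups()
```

The match spans [0:11] → 'amgttxa6z3e'.
Captured: group 1 = 'amgttxa', group 2 = '6z3', group 3 = 'e'.

('amgttxa', '6z3', 'e')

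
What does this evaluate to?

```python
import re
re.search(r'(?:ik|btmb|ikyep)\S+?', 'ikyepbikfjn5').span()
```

Alternation tries branches left to right and keeps the first one that lets the overall match succeed at that position.
The match spans [0:3] → 'iky'.

(0, 3)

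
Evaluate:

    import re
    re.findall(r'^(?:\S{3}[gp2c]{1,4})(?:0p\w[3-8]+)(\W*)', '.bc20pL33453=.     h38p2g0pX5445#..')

['=.     ']

The pattern matches anchored at the start of the string; then exactly 3 of a non-whitespace character, then 1 to 4 of one of [gp2c] (non-capturing group); then the literal '0p', then a word character, then one or more of a character in [3-8] (non-capturing group); then zero or more of a non-word character (captured).
Scanning left to right: at [0:19] match '.bc20pL33453=.     ', group 1 = '=.     '.
With a single group, `findall` returns only what that group captured — 1 item.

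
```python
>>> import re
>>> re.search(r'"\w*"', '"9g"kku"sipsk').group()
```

'"9g"'

`re.search` tries every starting position until one works.
The match spans [0:4] → '"9g"'.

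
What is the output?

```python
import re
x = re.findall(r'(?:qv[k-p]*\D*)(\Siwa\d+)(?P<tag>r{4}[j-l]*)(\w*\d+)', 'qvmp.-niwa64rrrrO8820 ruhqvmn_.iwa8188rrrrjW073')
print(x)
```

`findall` packs the 3 group values into a tuple for every match.

[('niwa64', 'rrrr', 'O8820'), ('.iwa8188', 'rrrrj', 'W073')]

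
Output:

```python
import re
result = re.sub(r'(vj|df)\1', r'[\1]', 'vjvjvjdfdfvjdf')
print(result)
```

[vj]vj[df]vjdf

The backreference `\1` re-matches whatever the first group consumed, character for character.
Matches: at [0:4] → 'vjvj'; at [6:10] → 'dfdf'.
`\1` in the replacement pulls in group 1's text for each match.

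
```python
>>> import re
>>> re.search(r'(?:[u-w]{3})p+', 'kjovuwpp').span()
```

(3, 8)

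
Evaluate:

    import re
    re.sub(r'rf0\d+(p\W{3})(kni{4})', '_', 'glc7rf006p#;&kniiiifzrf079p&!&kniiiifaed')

'glc7_fz_faed'

`sub` substitutes '_' at each match site.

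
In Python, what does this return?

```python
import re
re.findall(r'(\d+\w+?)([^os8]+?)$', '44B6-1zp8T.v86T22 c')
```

This matches one or more of a digit, then one or more of a word character (lazy) (captured); then one or more of any character except [os8] (lazy) (captured); then anchored at the end.
Matches: at [12:19] match '86T22 c', groups = ('86T', '22 c').
`findall` packs the 2 group values into a tuple for every match.

[('86T', '22 c')]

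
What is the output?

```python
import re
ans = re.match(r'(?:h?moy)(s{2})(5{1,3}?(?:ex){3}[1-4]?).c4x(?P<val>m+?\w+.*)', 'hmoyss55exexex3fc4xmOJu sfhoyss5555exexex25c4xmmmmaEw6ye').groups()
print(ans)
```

('ss', '55exexex3', 'mOJu sfhoyss5555exexex25c4xmmmmaEw6ye')

The match spans [0:56] → 'hmoyss55exexex3fc4xmOJu sfhoyss5555exexex25c4xmmmmaEw6ye'.
Captured: group 1 = 'ss', group 2 = '55exexex3', group 3 = 'mOJu sfhoyss5555exexex25c4xmmmmaEw6ye'.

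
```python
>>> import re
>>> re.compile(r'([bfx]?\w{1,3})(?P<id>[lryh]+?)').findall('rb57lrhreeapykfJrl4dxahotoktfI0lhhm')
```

[('b57l', 'r'), ('h', 'r'), ('eap', 'y'), ('kfJ', 'r'), ('dxa', 'h'), ('fI0l', 'h')]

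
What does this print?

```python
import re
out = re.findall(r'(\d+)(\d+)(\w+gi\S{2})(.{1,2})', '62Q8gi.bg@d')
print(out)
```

[('6', '2', 'Q8gi.b', 'g@')]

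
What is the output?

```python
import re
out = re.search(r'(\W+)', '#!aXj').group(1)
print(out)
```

Pattern: one or more of a non-word character (captured).
Unlike `match`, `search` isn't anchored — it looks for the pattern anywhere in the string.
The match spans [0:2] → '#!'.
Captured: group 1 = '#!'.

#!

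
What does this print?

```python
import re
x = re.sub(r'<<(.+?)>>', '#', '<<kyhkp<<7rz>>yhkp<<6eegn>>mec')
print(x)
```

#yhkp#mec

`sub` substitutes '#' at each match site.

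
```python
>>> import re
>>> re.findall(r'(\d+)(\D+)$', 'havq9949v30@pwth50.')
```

[('50', '.')]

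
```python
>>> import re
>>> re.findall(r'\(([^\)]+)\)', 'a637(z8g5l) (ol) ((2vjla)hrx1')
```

Walking the string: at [4:11] match '(z8g5l)', group 1 = 'z8g5l'; at [12:16] match '(ol)', group 1 = 'ol'; at [17:25] match '((2vjla)', group 1 = '(2vjla'.
`findall` collects group 1 from each match (3 total).

['z8g5l', 'ol', '(2vjla']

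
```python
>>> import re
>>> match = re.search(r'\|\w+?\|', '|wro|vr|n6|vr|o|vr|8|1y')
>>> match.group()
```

`re.search` scans for the first position where the pattern succeeds.
The match spans [0:5] → '|wro|'.

'|wro|'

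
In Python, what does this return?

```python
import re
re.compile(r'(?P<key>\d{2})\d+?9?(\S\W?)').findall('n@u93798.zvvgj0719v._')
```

The pattern matches exactly 2 of a digit (captured as 'key'); then one or more of a digit (lazy), then optionally the literal '9'; then a non-whitespace character, then optionally a non-word character (captured).
Multiple groups make `findall` return tuples — one 2-tuple for each match.

[('93', '8.'), ('07', 'v.')]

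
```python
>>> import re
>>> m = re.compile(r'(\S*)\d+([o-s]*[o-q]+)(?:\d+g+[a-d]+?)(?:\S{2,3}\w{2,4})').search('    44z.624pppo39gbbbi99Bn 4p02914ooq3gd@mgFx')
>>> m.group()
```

'44z.624pppo39gbbbi99Bn'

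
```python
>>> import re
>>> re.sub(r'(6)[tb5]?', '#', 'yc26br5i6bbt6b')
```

The pattern matches a literal '6' (captured); then optionally one of [tb5].
Matches: at [3:5] → '6b'; at [8:10] → '6b'; at [12:14] → '6b'.
Every occurrence is swapped for '#'.

'yc2#r5i#bt#'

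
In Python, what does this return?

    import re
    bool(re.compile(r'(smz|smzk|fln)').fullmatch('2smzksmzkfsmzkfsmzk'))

False

For `fullmatch`, every character of the input must be accounted for by the pattern.
Here there's no way to consume every character, so the call returns None, and `bool(None)` is False.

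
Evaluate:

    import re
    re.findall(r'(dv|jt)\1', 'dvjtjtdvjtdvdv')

A backreference is literal: `\1` must see the identical characters the first group matched.
Matches: at [2:6] match 'jtjt', group 1 = 'jt'; at [10:14] match 'dvdv', group 1 = 'dv'.
`findall` collects group 1 from each match (2 total).

['jt', 'dv']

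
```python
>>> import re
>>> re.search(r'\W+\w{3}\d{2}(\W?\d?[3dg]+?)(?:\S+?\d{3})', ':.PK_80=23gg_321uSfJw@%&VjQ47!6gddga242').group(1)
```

The match spans [0:16] → ':.PK_80=23gg_321'.
Captured: group 1 = '=23'.

'=23'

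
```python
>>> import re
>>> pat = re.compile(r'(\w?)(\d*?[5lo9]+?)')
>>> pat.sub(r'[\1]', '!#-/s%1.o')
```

'!#-/s%1.[]'

The replacement refers to a captured group, so each match is rewritten using its own captured text.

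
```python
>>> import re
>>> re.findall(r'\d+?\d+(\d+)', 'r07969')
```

The pattern matches one or more of a digit (lazy), then one or more of a digit; then one or more of a digit (captured).
Scanning left to right: at [1:6] match '07969', group 1 = '9'.
With a single group, `findall` returns only what that group captured — 1 item.

['9']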